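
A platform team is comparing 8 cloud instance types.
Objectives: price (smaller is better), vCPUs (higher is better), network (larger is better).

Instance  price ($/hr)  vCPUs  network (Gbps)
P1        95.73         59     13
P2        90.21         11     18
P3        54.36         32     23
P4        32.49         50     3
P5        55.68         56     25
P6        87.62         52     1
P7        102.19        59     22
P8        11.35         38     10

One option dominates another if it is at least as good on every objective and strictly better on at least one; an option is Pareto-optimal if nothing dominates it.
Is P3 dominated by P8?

No

P8 vs P3: P8 is worse on network (10 vs 23), so it does not dominate P3.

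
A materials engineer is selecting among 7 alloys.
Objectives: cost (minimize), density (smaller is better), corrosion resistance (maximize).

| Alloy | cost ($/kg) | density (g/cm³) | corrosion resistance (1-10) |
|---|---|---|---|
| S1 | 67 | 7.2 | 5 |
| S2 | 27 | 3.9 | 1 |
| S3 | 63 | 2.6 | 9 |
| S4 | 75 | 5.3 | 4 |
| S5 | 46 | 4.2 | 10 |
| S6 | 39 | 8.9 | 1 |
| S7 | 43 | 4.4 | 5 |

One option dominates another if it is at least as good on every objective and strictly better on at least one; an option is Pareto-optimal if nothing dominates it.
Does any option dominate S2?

No

S1: worse on cost (67 vs 27).
S3: worse on cost (63 vs 27).
S4: worse on cost (75 vs 27).
S5: worse on cost (46 vs 27).
S6: worse on cost (39 vs 27).
S7: worse on cost (43 vs 27).
No option is at least as good as S2 on every objective and strictly better on one.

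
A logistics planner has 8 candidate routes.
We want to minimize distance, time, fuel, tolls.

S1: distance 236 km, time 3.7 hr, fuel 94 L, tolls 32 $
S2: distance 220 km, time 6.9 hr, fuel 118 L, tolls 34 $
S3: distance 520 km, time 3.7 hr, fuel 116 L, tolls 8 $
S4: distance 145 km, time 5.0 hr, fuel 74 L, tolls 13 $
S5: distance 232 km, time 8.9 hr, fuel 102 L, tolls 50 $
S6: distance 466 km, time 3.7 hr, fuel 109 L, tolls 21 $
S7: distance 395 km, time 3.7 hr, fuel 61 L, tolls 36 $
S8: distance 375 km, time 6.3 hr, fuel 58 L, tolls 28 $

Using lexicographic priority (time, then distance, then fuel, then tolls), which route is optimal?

First minimize time: best is 3.7, kept {S1, S3, S6, S7}.
Then minimize distance: best is 236, kept {S1}.

S1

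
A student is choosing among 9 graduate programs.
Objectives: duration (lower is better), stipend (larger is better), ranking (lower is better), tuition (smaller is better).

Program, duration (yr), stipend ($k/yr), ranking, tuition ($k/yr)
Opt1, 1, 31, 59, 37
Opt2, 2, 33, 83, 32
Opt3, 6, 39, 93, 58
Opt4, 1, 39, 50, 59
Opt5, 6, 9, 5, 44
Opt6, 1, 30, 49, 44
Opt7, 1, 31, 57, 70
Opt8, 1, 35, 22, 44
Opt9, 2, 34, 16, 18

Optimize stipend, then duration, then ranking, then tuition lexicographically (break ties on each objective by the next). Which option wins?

Opt4

First maximize stipend: best is 39, kept {Opt3, Opt4}.
Then minimize duration: best is 1, kept {Opt4}.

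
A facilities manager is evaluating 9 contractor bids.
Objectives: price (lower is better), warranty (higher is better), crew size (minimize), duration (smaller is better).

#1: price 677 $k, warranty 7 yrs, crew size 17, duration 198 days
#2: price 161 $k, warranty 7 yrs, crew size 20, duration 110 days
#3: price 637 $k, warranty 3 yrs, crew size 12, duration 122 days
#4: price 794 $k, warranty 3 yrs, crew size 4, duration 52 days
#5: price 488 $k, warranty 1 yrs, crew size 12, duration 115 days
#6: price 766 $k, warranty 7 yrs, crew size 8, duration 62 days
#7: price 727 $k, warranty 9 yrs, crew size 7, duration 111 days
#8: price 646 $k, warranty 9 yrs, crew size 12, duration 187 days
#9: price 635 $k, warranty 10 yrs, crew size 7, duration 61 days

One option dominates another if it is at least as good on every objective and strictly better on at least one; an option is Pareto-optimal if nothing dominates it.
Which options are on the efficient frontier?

#2, #4, #5, #9

#1: dominated by #8 (price 646≤677, warranty 9≥7, crew size 12≤17, duration 187≤198).
#2: not dominated (best price).
#3: dominated by #9 (price 635≤637, warranty 10≥3, crew size 7≤12, duration 61≤122).
#4: not dominated (best crew size).
#5: not dominated.
#6: dominated by #9 (price 635≤766, warranty 10≥7, crew size 7≤8, duration 61≤62).
#7: dominated by #9 (price 635≤727, warranty 10≥9, crew size 7≤7, duration 61≤111).
#8: dominated by #9 (price 635≤646, warranty 10≥9, crew size 7≤12, duration 61≤187).
#9: not dominated (best warranty).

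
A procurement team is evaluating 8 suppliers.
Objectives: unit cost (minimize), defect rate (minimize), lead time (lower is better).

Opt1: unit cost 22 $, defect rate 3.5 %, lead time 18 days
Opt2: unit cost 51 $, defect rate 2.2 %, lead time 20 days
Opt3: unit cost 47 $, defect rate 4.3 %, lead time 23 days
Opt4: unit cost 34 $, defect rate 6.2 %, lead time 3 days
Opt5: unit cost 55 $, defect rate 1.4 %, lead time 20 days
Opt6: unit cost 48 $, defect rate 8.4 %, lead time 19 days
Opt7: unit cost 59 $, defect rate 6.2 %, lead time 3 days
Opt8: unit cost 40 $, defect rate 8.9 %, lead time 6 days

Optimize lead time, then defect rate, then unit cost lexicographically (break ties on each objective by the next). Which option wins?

Opt4

First minimize lead time: best is 3, kept {Opt4, Opt7}.
Then minimize defect rate: best is 6.2, kept {Opt4, Opt7}.
Then minimize unit cost: best is 34, kept {Opt4}.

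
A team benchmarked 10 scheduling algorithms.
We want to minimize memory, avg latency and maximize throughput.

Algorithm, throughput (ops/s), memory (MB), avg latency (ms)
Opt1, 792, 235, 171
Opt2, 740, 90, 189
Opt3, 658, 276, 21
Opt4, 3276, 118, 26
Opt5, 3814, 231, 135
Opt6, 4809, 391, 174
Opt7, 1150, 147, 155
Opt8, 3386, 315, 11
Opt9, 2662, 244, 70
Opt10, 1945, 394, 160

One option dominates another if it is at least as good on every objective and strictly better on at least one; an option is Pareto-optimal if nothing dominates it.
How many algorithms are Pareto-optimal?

6

Opt1: dominated by Opt4 (throughput 3276≥792, memory 118≤235, avg latency 26≤171).
Opt2: not dominated (best memory).
Opt3: not dominated.
Opt4: not dominated.
Opt5: not dominated.
Opt6: not dominated (best throughput).
Opt7: dominated by Opt4 (throughput 3276≥1150, memory 118≤147, avg latency 26≤155).
Opt8: not dominated (best avg latency).
Opt9: dominated by Opt4 (throughput 3276≥2662, memory 118≤244, avg latency 26≤70).
Opt10: dominated by Opt4 (throughput 3276≥1945, memory 118≤394, avg latency 26≤160).
Pareto-optimal: Opt2, Opt3, Opt4, Opt5, Opt6, Opt8 → 6.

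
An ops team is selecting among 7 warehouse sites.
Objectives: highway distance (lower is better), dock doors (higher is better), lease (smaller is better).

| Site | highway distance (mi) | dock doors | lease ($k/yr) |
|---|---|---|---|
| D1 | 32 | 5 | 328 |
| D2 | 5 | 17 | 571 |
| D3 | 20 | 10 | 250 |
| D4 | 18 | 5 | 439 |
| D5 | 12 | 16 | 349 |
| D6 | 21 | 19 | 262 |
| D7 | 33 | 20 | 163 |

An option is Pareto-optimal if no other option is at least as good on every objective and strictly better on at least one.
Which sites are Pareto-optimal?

D1: dominated by D3 (highway distance 20≤32, dock doors 10≥5, lease 250≤328).
D2: not dominated (best highway distance).
D3: not dominated.
D4: dominated by D5 (highway distance 12≤18, dock doors 16≥5, lease 349≤439).
D5: not dominated.
D6: not dominated.
D7: not dominated (best dock doors).

D2, D3, D5, D6, D7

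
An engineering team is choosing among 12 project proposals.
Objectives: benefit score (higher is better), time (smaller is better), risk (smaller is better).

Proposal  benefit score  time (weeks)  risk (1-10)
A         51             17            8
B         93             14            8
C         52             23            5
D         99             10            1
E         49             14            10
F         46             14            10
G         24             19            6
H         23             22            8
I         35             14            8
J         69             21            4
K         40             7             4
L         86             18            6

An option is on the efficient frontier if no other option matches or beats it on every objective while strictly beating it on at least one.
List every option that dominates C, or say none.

D: benefit score 99≥52, time 10≤23, risk 1≤5 — dominates C.
J: benefit score 69≥52, time 21≤23, risk 4≤5 — dominates C.
Others (A, B, E, F, G, H, I, K, L) are each worse than C on at least one objective.

D, J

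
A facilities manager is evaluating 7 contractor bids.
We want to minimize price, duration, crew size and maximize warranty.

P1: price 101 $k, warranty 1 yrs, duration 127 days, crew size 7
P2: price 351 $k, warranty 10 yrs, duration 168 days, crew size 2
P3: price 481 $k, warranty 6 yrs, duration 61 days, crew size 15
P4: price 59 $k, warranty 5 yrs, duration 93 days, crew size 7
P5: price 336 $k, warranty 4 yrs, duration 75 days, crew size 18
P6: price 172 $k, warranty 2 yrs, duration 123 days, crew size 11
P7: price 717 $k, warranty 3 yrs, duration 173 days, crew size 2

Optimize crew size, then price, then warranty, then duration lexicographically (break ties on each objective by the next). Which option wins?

First minimize crew size: best is 2, kept {P2, P7}.
Then minimize price: best is 351, kept {P2}.

P2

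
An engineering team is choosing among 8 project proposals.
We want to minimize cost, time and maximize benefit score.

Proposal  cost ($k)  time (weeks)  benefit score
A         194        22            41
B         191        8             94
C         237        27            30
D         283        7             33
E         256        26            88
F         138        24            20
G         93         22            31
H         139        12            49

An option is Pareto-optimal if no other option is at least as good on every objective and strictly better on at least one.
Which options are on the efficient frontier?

B, D, G, H

A: dominated by B (cost 191≤194, time 8≤22, benefit score 94≥41).
B: not dominated (best benefit score).
C: dominated by A (cost 194≤237, time 22≤27, benefit score 41≥30).
D: not dominated (best time).
E: dominated by B (cost 191≤256, time 8≤26, benefit score 94≥88).
F: dominated by G (cost 93≤138, time 22≤24, benefit score 31≥20).
G: not dominated (best cost).
H: not dominated.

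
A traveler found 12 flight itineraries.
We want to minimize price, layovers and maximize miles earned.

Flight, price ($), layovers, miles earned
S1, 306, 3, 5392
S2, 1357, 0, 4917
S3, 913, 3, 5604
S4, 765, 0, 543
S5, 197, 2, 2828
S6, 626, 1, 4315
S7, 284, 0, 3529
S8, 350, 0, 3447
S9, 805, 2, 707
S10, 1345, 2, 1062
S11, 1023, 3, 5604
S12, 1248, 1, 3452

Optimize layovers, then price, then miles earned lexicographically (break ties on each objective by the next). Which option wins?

First minimize layovers: best is 0, kept {S2, S4, S7, S8}.
Then minimize price: best is 284, kept {S7}.

S7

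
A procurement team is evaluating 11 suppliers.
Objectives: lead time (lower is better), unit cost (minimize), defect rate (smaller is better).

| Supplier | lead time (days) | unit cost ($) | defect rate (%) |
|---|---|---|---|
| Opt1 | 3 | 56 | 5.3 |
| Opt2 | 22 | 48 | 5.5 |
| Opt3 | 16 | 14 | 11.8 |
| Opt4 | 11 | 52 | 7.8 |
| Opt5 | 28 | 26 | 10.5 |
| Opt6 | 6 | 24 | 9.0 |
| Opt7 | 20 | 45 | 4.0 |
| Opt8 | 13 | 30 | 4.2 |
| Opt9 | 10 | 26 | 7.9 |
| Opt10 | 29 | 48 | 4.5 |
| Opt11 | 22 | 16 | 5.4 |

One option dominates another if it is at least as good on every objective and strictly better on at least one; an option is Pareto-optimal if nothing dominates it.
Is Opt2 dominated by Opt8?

Yes

Opt8 vs Opt2: lead time 13≤22, unit cost 30≤48, defect rate 4.2≤5.5 — Opt8 is at least as good on every objective with at least one strict improvement.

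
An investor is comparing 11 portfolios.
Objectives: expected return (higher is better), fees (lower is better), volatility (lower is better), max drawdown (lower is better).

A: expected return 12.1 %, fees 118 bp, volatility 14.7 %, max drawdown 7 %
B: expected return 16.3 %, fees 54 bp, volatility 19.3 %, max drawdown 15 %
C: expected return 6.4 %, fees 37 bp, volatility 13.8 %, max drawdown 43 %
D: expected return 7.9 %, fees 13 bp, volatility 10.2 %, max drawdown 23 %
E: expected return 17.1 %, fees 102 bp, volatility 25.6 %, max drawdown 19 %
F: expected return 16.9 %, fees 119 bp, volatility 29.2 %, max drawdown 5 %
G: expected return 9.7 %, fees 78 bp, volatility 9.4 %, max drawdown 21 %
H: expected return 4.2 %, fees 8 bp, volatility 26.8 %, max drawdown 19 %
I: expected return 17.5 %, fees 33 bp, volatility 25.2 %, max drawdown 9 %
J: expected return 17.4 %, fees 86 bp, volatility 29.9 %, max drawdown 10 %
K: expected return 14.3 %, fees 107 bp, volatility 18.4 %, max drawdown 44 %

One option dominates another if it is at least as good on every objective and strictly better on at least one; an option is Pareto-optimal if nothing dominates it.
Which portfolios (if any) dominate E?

I

I: expected return 17.5≥17.1, fees 33≤102, volatility 25.2≤25.6, max drawdown 9≤19 — dominates E.
Others (A, B, C, D, F, G, H, J, K) are each worse than E on at least one objective.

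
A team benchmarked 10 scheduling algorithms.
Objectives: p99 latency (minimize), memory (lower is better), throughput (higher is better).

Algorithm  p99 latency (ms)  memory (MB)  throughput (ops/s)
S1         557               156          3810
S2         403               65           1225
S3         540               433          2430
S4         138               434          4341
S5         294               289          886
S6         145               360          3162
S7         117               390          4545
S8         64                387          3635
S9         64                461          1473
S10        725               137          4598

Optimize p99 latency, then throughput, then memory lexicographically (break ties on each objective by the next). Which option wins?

First minimize p99 latency: best is 64, kept {S8, S9}.
Then maximize throughput: best is 3635, kept {S8}.

S8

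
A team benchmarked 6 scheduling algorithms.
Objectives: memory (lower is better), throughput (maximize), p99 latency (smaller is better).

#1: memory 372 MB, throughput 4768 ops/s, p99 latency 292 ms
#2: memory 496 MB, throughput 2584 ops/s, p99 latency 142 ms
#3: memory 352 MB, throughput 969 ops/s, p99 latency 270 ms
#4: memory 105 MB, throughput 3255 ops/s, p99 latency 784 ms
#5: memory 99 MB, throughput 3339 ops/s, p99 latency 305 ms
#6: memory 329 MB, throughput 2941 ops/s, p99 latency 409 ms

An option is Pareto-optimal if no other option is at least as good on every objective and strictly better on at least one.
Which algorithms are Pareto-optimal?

#1: not dominated (best throughput).
#2: not dominated (best p99 latency).
#3: not dominated.
#4: dominated by #5 (memory 99≤105, throughput 3339≥3255, p99 latency 305≤784).
#5: not dominated (best memory).
#6: dominated by #5 (memory 99≤329, throughput 3339≥2941, p99 latency 305≤409).

#1, #2, #3, #5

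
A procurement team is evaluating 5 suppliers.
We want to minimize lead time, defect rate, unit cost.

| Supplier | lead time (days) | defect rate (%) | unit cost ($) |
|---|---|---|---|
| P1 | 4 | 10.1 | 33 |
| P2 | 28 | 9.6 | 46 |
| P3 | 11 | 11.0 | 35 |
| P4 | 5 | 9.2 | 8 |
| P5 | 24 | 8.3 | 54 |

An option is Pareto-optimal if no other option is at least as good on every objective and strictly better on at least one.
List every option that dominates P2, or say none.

P4: lead time 5≤28, defect rate 9.2≤9.6, unit cost 8≤46 — dominates P2.
Others (P1, P3, P5) are each worse than P2 on at least one objective.

P4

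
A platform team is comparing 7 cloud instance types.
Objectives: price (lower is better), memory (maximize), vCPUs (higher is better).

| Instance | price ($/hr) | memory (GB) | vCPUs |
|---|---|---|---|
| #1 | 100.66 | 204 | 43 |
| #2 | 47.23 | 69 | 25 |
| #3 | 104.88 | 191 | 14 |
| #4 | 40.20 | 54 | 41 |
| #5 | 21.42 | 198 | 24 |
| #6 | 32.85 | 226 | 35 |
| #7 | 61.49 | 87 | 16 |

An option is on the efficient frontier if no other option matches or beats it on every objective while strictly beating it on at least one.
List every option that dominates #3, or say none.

#1, #5, #6

#1: price 100.66≤104.88, memory 204≥191, vCPUs 43≥14 — dominates #3.
#5: price 21.42≤104.88, memory 198≥191, vCPUs 24≥14 — dominates #3.
#6: price 32.85≤104.88, memory 226≥191, vCPUs 35≥14 — dominates #3.
Others (#2, #4, #7) are each worse than #3 on at least one objective.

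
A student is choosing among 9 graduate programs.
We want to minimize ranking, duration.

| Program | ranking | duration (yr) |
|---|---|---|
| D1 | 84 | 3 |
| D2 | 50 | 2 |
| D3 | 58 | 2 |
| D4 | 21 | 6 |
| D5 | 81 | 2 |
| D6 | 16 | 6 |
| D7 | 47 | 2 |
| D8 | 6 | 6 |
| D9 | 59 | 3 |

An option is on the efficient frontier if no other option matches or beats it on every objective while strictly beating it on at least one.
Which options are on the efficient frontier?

D7, D8

D1: dominated by D2 (ranking 50≤84, duration 2≤3).
D2: dominated by D7 (ranking 47≤50, duration 2≤2).
D3: dominated by D2 (ranking 50≤58, duration 2≤2).
D4: dominated by D6 (ranking 16≤21, duration 6≤6).
D5: dominated by D2 (ranking 50≤81, duration 2≤2).
D6: dominated by D8 (ranking 6≤16, duration 6≤6).
D7: not dominated.
D8: not dominated (best ranking).
D9: dominated by D2 (ranking 50≤59, duration 2≤3).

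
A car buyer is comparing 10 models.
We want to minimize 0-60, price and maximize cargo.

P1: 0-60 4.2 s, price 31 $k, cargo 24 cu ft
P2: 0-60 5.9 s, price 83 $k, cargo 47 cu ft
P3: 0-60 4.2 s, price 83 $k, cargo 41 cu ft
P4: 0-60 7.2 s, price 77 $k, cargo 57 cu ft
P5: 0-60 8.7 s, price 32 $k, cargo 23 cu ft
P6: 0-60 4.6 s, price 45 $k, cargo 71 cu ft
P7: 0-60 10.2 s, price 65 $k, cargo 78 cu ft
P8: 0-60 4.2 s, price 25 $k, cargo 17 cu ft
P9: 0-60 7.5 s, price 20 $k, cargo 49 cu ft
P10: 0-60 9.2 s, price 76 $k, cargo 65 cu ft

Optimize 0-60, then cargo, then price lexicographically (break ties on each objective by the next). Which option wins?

P3

First minimize 0-60: best is 4.2, kept {P1, P3, P8}.
Then maximize cargo: best is 41, kept {P3}.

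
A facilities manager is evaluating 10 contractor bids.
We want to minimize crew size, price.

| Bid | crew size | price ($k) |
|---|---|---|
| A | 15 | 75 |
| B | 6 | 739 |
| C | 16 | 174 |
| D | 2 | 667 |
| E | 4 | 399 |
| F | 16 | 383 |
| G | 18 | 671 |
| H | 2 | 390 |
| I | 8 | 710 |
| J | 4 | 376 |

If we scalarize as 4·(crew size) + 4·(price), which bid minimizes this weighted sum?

A

A: 4·15 + 4·75 = 360
B: 4·6 + 4·739 = 2980
C: 4·16 + 4·174 = 760
D: 4·2 + 4·667 = 2676
E: 4·4 + 4·399 = 1612
F: 4·16 + 4·383 = 1596
G: 4·18 + 4·671 = 2756
H: 4·2 + 4·390 = 1568
I: 4·8 + 4·710 = 2872
J: 4·4 + 4·376 = 1520
Lowest: A at 360.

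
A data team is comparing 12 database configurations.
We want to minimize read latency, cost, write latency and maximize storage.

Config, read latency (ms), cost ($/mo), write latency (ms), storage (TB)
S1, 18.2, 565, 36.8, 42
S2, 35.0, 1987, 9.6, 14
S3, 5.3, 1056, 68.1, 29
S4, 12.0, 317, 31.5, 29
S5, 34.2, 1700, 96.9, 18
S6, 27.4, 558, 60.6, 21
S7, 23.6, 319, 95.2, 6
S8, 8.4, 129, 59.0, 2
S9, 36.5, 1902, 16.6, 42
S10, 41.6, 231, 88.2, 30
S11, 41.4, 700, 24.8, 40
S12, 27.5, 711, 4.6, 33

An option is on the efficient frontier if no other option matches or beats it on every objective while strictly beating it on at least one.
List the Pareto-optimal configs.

S1, S3, S4, S8, S9, S10, S11, S12

S1: not dominated.
S2: dominated by S12 (read latency 27.5≤35.0, cost 711≤1987, write latency 4.6≤9.6, storage 33≥14).
S3: not dominated (best read latency).
S4: not dominated.
S5: dominated by S1 (read latency 18.2≤34.2, cost 565≤1700, write latency 36.8≤96.9, storage 42≥18).
S6: dominated by S4 (read latency 12.0≤27.4, cost 317≤558, write latency 31.5≤60.6, storage 29≥21).
S7: dominated by S4 (read latency 12.0≤23.6, cost 317≤319, write latency 31.5≤95.2, storage 29≥6).
S8: not dominated (best cost).
S9: not dominated.
S10: not dominated.
S11: not dominated.
S12: not dominated (best write latency).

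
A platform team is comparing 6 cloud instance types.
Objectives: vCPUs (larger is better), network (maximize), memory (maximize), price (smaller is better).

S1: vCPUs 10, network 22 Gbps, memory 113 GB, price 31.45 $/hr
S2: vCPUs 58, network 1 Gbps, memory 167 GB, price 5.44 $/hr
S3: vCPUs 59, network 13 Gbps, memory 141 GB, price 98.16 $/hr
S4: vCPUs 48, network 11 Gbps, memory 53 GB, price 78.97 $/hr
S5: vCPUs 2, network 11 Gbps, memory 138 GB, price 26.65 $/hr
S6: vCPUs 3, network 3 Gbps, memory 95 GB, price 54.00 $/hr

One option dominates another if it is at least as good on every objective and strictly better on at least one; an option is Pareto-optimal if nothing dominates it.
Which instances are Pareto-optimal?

S1: not dominated (best network).
S2: not dominated (best memory).
S3: not dominated (best vCPUs).
S4: not dominated.
S5: not dominated.
S6: dominated by S1 (vCPUs 10≥3, network 22≥3, memory 113≥95, price 31.45≤54.00).

S1, S2, S3, S4, S5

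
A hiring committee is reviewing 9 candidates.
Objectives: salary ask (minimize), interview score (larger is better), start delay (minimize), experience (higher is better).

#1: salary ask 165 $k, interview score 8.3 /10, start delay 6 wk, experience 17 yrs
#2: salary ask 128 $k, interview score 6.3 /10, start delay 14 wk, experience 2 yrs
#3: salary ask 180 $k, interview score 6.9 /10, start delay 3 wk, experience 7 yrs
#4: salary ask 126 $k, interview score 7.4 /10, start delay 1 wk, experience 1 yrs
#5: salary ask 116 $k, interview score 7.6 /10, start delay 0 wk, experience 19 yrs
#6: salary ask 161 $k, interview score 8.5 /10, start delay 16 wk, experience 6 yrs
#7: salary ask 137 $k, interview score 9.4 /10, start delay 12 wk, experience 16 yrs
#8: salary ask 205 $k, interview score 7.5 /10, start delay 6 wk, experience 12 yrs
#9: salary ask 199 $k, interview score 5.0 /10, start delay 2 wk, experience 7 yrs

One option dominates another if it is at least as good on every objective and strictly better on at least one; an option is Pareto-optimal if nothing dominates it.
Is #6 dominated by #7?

#7 vs #6: salary ask 137≤161, interview score 9.4≥8.5, start delay 12≤16, experience 16≥6 — #7 is at least as good on every objective with at least one strict improvement.

Yes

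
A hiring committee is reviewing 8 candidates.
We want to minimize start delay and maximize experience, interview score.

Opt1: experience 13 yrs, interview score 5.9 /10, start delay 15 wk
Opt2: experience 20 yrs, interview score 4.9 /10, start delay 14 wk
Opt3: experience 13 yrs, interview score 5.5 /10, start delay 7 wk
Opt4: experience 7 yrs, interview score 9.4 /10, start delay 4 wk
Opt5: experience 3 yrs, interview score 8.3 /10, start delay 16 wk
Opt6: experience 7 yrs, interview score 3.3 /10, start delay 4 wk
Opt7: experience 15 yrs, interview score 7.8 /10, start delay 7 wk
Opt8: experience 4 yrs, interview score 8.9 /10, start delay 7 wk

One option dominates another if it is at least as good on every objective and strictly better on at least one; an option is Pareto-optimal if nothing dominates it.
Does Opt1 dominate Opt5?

No

Opt1 vs Opt5: Opt1 is worse on interview score (5.9 vs 8.3), so it does not dominate Opt5.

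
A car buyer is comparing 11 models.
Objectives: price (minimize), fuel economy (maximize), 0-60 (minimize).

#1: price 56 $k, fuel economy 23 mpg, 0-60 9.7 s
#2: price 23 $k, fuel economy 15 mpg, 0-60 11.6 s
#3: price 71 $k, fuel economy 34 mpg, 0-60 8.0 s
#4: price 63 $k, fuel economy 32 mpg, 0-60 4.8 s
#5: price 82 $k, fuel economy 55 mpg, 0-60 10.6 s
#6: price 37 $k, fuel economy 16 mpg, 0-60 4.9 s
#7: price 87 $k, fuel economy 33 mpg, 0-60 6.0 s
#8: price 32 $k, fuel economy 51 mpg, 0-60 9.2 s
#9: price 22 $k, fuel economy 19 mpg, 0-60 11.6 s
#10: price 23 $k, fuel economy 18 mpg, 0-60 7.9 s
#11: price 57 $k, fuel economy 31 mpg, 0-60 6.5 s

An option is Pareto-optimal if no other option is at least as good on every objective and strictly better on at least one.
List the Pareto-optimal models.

#3, #4, #5, #6, #7, #8, #9, #10, #11

#1: dominated by #8 (price 32≤56, fuel economy 51≥23, 0-60 9.2≤9.7).
#2: dominated by #9 (price 22≤23, fuel economy 19≥15, 0-60 11.6≤11.6).
#3: not dominated.
#4: not dominated (best 0-60).
#5: not dominated (best fuel economy).
#6: not dominated.
#7: not dominated.
#8: not dominated.
#9: not dominated (best price).
#10: not dominated.
#11: not dominated.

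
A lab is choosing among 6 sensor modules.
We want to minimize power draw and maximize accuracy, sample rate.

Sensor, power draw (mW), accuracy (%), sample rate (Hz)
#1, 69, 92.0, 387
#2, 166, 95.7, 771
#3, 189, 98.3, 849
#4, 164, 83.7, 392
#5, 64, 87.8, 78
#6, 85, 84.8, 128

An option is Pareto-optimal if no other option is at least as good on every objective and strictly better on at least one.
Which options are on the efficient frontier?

#1: not dominated.
#2: not dominated.
#3: not dominated (best accuracy).
#4: not dominated.
#5: not dominated (best power draw).
#6: dominated by #1 (power draw 69≤85, accuracy 92.0≥84.8, sample rate 387≥128).

#1, #2, #3, #4, #5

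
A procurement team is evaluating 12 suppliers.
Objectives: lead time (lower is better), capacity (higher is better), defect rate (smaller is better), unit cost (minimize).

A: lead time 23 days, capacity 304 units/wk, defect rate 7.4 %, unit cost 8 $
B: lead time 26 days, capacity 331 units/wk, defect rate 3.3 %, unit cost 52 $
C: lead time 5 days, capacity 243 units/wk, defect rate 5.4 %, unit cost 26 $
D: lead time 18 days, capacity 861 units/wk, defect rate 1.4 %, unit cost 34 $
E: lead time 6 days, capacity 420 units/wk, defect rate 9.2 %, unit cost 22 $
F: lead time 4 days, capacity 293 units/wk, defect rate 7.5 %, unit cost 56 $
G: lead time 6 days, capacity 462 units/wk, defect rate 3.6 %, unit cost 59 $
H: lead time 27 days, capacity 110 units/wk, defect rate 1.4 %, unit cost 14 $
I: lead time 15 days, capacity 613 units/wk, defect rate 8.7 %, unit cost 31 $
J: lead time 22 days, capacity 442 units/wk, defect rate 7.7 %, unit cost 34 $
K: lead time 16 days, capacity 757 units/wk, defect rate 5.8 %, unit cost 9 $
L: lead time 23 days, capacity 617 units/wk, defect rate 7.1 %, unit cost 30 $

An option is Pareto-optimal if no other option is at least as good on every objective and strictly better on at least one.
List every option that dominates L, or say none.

K: lead time 16≤23, capacity 757≥617, defect rate 5.8≤7.1, unit cost 9≤30 — dominates L.
Others (A, B, C, D, E, F, G, H, I, J) are each worse than L on at least one objective.

K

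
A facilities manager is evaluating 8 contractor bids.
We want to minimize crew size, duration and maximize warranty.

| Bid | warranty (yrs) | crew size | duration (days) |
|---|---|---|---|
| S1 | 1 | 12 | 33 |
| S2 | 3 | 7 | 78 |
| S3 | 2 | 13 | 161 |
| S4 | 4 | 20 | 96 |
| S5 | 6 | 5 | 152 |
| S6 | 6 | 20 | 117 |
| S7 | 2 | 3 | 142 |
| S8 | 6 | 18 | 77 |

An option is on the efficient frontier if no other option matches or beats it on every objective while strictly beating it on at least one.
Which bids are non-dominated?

S1: not dominated (best duration).
S2: not dominated.
S3: dominated by S2 (warranty 3≥2, crew size 7≤13, duration 78≤161).
S4: dominated by S8 (warranty 6≥4, crew size 18≤20, duration 77≤96).
S5: not dominated.
S6: dominated by S8 (warranty 6≥6, crew size 18≤20, duration 77≤117).
S7: not dominated (best crew size).
S8: not dominated.

S1, S2, S5, S7, S8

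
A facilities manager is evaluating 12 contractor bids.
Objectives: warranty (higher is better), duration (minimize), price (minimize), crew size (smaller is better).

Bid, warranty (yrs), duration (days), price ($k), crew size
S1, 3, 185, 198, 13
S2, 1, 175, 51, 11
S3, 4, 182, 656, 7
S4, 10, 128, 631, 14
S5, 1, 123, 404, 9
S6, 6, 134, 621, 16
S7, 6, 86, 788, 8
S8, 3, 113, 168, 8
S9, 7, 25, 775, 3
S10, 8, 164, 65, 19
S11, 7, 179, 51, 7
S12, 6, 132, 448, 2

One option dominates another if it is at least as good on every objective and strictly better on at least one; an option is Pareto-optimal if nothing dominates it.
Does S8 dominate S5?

S8 vs S5: warranty 3≥1, duration 113≤123, price 168≤404, crew size 8≤9 — S8 is at least as good on every objective with at least one strict improvement.

Yes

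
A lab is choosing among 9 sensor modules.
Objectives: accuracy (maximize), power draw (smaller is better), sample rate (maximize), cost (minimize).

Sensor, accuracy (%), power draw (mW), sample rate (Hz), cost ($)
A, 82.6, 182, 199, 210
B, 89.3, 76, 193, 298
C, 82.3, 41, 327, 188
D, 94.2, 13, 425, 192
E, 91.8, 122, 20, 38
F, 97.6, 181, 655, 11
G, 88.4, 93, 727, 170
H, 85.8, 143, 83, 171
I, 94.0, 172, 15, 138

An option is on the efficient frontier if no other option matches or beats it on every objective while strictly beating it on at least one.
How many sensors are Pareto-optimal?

6

A: dominated by D (accuracy 94.2≥82.6, power draw 13≤182, sample rate 425≥199, cost 192≤210).
B: dominated by D (accuracy 94.2≥89.3, power draw 13≤76, sample rate 425≥193, cost 192≤298).
C: not dominated.
D: not dominated (best power draw).
E: not dominated.
F: not dominated (best accuracy).
G: not dominated (best sample rate).
H: dominated by G (accuracy 88.4≥85.8, power draw 93≤143, sample rate 727≥83, cost 170≤171).
I: not dominated.
Pareto-optimal: C, D, E, F, G, I → 6.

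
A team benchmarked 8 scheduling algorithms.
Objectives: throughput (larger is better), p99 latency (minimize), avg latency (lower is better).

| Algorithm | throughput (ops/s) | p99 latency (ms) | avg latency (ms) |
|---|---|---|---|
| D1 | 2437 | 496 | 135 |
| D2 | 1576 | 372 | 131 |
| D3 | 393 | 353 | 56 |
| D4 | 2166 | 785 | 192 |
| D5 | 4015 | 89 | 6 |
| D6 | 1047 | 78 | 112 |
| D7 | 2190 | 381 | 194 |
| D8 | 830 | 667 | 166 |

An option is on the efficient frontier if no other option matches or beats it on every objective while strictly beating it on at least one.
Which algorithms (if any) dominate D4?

D1: throughput 2437≥2166, p99 latency 496≤785, avg latency 135≤192 — dominates D4.
D5: throughput 4015≥2166, p99 latency 89≤785, avg latency 6≤192 — dominates D4.
Others (D2, D3, D6, D7, D8) are each worse than D4 on at least one objective.

D1, D5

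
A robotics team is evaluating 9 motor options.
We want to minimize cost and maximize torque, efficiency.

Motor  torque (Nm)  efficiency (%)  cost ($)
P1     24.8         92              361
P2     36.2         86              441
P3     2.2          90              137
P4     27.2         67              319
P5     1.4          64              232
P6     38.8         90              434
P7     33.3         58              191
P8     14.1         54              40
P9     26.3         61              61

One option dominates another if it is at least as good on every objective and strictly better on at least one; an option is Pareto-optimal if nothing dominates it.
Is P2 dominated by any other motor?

P6 vs P2: torque 38.8≥36.2, efficiency 90≥86, cost 434≤441 — P6 is at least as good on every objective and strictly better on at least one, so P6 dominates P2.

Yes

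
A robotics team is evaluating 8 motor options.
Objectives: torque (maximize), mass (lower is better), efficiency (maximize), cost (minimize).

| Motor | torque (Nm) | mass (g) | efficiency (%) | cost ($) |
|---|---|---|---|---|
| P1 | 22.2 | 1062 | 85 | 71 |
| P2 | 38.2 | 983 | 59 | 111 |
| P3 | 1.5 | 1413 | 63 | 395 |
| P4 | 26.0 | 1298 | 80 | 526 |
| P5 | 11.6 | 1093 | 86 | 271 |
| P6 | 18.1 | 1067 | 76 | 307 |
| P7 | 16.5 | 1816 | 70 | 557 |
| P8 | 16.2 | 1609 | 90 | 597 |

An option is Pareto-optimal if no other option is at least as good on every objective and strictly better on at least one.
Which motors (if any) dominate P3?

P1, P5, P6

P1: torque 22.2≥1.5, mass 1062≤1413, efficiency 85≥63, cost 71≤395 — dominates P3.
P5: torque 11.6≥1.5, mass 1093≤1413, efficiency 86≥63, cost 271≤395 — dominates P3.
P6: torque 18.1≥1.5, mass 1067≤1413, efficiency 76≥63, cost 307≤395 — dominates P3.
Others (P2, P4, P7, P8) are each worse than P3 on at least one objective.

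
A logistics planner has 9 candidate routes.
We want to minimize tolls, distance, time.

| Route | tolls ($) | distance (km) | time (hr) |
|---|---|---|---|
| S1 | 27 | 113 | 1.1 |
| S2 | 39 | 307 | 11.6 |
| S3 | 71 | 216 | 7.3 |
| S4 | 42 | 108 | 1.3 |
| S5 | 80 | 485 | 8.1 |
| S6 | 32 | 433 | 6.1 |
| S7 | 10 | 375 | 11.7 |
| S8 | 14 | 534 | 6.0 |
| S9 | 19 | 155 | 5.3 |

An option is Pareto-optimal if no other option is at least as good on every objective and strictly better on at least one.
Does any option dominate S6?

S1 vs S6: tolls 27≤32, distance 113≤433, time 1.1≤6.1 — S1 is at least as good on every objective and strictly better on at least one, so S1 dominates S6.

Yes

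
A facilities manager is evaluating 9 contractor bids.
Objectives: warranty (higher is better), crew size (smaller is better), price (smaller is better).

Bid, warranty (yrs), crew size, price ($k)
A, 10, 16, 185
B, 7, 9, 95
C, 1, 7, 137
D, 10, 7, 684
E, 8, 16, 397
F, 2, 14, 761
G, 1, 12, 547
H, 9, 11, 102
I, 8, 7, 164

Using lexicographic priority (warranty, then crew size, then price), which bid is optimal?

D

First maximize warranty: best is 10, kept {A, D}.
Then minimize crew size: best is 7, kept {D}.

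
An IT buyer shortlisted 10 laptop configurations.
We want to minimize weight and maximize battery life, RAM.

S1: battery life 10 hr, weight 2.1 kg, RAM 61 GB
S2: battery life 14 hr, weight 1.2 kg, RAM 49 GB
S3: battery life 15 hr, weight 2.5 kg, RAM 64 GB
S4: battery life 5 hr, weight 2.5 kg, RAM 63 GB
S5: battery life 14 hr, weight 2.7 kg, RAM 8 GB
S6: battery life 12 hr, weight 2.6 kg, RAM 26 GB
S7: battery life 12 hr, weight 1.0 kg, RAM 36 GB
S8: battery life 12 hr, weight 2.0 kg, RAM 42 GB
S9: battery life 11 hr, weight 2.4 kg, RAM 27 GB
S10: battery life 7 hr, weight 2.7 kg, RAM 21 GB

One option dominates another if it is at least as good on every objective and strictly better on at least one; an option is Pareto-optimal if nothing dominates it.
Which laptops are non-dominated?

S1, S2, S3, S7

S1: not dominated.
S2: not dominated.
S3: not dominated (best battery life).
S4: dominated by S3 (battery life 15≥5, weight 2.5≤2.5, RAM 64≥63).
S5: dominated by S2 (battery life 14≥14, weight 1.2≤2.7, RAM 49≥8).
S6: dominated by S2 (battery life 14≥12, weight 1.2≤2.6, RAM 49≥26).
S7: not dominated (best weight).
S8: dominated by S2 (battery life 14≥12, weight 1.2≤2.0, RAM 49≥42).
S9: dominated by S2 (battery life 14≥11, weight 1.2≤2.4, RAM 49≥27).
S10: dominated by S1 (battery life 10≥7, weight 2.1≤2.7, RAM 61≥21).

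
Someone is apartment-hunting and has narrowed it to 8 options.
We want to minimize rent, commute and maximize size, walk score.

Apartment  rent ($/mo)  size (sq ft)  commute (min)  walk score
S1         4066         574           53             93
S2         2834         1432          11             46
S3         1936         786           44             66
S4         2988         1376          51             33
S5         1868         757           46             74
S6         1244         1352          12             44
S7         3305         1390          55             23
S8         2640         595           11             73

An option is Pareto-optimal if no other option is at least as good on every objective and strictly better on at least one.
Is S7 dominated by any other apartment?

Yes

S2 vs S7: rent 2834≤3305, size 1432≥1390, commute 11≤55, walk score 46≥23 — S2 is at least as good on every objective and strictly better on at least one, so S2 dominates S7.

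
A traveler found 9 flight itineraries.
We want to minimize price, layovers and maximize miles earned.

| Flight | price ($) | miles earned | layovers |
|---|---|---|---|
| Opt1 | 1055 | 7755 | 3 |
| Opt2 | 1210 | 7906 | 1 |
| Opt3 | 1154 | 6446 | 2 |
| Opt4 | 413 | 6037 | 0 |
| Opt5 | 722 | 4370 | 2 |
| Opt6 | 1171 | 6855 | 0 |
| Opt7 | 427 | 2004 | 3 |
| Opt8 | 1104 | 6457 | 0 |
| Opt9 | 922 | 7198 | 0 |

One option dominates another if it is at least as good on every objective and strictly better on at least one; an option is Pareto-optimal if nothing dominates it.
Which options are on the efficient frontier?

Opt1, Opt2, Opt4, Opt9

Opt1: not dominated.
Opt2: not dominated (best miles earned).
Opt3: dominated by Opt8 (price 1104≤1154, miles earned 6457≥6446, layovers 0≤2).
Opt4: not dominated (best price).
Opt5: dominated by Opt4 (price 413≤722, miles earned 6037≥4370, layovers 0≤2).
Opt6: dominated by Opt9 (price 922≤1171, miles earned 7198≥6855, layovers 0≤0).
Opt7: dominated by Opt4 (price 413≤427, miles earned 6037≥2004, layovers 0≤3).
Opt8: dominated by Opt9 (price 922≤1104, miles earned 7198≥6457, layovers 0≤0).
Opt9: not dominated.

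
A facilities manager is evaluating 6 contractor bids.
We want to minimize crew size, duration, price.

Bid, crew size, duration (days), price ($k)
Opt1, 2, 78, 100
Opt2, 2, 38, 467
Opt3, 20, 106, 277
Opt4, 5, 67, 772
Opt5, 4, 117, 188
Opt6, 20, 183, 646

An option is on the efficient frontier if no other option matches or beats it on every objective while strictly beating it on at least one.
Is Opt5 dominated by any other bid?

Yes

Opt1 vs Opt5: crew size 2≤4, duration 78≤117, price 100≤188 — Opt1 is at least as good on every objective and strictly better on at least one, so Opt1 dominates Opt5.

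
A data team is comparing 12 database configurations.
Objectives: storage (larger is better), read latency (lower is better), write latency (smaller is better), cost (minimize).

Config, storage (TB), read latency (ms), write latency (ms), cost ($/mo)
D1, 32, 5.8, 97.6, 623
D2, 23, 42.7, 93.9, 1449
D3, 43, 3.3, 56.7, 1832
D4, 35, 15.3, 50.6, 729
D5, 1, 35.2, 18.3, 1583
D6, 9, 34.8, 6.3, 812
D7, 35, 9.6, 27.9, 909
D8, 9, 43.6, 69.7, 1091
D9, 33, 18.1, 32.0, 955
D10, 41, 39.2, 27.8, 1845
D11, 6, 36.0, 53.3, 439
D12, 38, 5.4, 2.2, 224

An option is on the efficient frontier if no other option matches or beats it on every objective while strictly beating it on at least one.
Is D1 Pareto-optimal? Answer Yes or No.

No

D12 vs D1: storage 38≥32, read latency 5.4≤5.8, write latency 2.2≤97.6, cost 224≤623 — D12 is at least as good on every objective and strictly better on at least one, so D12 dominates D1.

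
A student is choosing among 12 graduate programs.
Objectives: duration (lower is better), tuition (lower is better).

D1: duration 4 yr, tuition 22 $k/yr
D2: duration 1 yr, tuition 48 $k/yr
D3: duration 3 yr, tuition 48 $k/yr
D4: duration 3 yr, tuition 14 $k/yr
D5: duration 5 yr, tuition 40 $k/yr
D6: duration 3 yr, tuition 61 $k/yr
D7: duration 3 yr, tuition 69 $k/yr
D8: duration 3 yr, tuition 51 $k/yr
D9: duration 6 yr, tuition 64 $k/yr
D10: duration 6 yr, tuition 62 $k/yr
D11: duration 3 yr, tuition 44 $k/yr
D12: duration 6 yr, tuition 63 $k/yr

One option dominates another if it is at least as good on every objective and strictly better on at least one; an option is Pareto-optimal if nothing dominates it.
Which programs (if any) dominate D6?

D2, D3, D4, D8, D11

D2: duration 1≤3, tuition 48≤61 — dominates D6.
D3: duration 3≤3, tuition 48≤61 — dominates D6.
D4: duration 3≤3, tuition 14≤61 — dominates D6.
D8: duration 3≤3, tuition 51≤61 — dominates D6.
D11: duration 3≤3, tuition 44≤61 — dominates D6.
Others (D1, D5, D7, D9, D10, D12) are each worse than D6 on at least one objective.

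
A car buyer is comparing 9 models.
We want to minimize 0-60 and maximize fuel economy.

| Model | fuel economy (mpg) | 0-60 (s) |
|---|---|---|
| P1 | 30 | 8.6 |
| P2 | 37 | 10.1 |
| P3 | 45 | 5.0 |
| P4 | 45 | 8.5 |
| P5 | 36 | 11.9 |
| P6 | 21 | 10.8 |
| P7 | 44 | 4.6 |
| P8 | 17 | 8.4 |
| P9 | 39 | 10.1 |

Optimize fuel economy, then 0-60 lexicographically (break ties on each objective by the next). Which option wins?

P3

First maximize fuel economy: best is 45, kept {P3, P4}.
Then minimize 0-60: best is 5.0, kept {P3}.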